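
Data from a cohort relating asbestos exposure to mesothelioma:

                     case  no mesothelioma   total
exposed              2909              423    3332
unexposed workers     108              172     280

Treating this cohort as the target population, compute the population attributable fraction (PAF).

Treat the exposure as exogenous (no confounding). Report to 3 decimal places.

p₁ = P(outcome | exposed) = 2909/3332 = 0.87305
p₀ = P(outcome | unexposed) = 108/280 = 0.38571
Exposure prevalence π = 3332/3612 = 0.92248; overall risk P(Y=1) = 0.83527.
Under exogeneity, PAF = [P(Y=1) − p₀]/P(Y=1).
PAF = (0.83527 − 0.38571) / 0.83527 ≈ 0.5382

PAF ≈ 0.538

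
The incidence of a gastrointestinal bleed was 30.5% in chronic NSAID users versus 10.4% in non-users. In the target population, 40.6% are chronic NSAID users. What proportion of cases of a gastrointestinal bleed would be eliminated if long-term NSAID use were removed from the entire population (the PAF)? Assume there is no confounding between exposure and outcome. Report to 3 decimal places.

PAF ≈ 0.440

p₁ = 0.305, p₀ = 0.104.
Overall risk P(Y=1) = π·p₁ + (1−π)·p₀ = 0.406×0.305 + 0.594×0.104 = 0.18561.
Under exogeneity, PAF = [P(Y=1) − p₀] / P(Y=1).
PAF = (0.18561 − 0.104) / 0.18561 ≈ 0.4397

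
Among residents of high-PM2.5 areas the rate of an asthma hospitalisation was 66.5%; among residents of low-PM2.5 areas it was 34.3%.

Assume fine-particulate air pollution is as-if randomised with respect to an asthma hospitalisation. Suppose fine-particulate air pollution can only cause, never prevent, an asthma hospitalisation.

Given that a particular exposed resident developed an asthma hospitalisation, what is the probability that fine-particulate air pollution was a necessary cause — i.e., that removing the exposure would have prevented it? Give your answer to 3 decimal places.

PN ≈ 0.484

p₁ = 0.665, p₀ = 0.343.
Under exogeneity and monotonicity, PN = (p₁ − p₀) / p₁.
PN = (0.665 − 0.343) / 0.665 = 0.322 / 0.665 ≈ 0.4842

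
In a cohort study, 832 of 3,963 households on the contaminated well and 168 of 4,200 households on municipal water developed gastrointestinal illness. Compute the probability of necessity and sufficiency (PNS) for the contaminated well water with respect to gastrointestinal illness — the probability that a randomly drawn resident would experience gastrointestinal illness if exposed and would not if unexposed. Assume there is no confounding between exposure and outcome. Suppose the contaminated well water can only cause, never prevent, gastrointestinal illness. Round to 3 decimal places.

PNS ≈ 0.170

p₁ = P(outcome | exposed) = 832/3963 = 0.20994
p₀ = P(outcome | unexposed) = 168/4200 = 0.04
Under exogeneity and monotonicity, PNS = p₁ − p₀.
PNS = 0.20994 − 0.04 = 0.16994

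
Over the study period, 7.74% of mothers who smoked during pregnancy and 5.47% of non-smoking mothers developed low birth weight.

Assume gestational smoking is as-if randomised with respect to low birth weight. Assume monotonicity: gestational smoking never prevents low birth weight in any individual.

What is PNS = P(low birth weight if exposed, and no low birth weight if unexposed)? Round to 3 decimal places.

p₁ = 0.0774, p₀ = 0.0547.
Under exogeneity and monotonicity, PNS = p₁ − p₀.
PNS = 0.0774 − 0.0547 = 0.0227

PNS ≈ 0.023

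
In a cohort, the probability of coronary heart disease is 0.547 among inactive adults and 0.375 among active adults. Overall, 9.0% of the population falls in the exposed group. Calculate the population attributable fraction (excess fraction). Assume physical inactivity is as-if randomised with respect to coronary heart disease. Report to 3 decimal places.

Let p₁ = 0.547, p₀ = 0.375.
Overall risk P(Y=1) = π·p₁ + (1−π)·p₀ = 0.09×0.547 + 0.91×0.375 = 0.39048.
Under exogeneity, PAF = [P(Y=1) − p₀] / P(Y=1).
PAF = (0.39048 − 0.375) / 0.39048 ≈ 0.0396

PAF ≈ 0.040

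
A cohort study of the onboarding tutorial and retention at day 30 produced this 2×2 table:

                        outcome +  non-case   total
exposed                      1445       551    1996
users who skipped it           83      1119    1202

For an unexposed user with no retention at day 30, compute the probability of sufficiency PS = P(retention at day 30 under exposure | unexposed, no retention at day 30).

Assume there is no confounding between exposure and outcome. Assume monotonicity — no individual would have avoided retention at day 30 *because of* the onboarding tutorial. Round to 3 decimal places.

p₁ = P(outcome | exposed) = 1445/1996 = 0.72395
p₀ = P(outcome | unexposed) = 83/1202 = 0.069052
Under exogeneity and monotonicity, PS = (p₁ − p₀) / (1 − p₀).
PS = (0.72395 − 0.069052) / (1 − 0.069052) = 0.6549 / 0.93095 ≈ 0.7035

PS ≈ 0.703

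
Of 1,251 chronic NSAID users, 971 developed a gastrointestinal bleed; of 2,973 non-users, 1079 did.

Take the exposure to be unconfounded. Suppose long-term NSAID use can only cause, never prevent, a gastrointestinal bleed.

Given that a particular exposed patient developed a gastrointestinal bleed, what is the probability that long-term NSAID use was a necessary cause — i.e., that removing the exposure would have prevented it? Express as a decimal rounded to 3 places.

p₁ = P(outcome | exposed) = 971/1251 = 0.77618
p₀ = P(outcome | unexposed) = 1079/2973 = 0.36293
Under exogeneity and monotonicity, PN = (p₁ − p₀) / p₁.
PN = (0.77618 − 0.36293) / 0.77618 = 0.41325 / 0.77618 ≈ 0.5324

PN ≈ 0.532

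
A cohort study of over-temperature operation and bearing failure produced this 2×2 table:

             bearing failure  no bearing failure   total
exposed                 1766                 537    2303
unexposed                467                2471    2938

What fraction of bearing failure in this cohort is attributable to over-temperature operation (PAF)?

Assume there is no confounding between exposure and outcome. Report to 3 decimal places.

p₁ = P(outcome | exposed) = 1766/2303 = 0.76683
p₀ = P(outcome | unexposed) = 467/2938 = 0.15895
Exposure prevalence π = 2303/5241 = 0.43942; overall risk P(Y=1) = 0.42606.
Under exogeneity, PAF = [P(Y=1) − p₀]/P(Y=1).
PAF = (0.42606 − 0.15895) / 0.42606 ≈ 0.6269

PAF ≈ 0.627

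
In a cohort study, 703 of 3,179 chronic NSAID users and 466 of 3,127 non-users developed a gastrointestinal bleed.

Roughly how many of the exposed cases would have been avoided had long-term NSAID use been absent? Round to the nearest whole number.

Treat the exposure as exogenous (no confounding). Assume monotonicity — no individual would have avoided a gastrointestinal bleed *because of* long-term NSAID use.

p₁ = P(outcome | exposed) = 703/3179 = 0.22114
p₀ = P(outcome | unexposed) = 466/3127 = 0.14902
PN = (p₁ − p₀)/p₁ = (0.22114 − 0.14902) / 0.22114 ≈ 0.32610.
Attributable cases ≈ PN × (exposed cases) = 0.32610 × 703 ≈ 229.25.

about 229 cases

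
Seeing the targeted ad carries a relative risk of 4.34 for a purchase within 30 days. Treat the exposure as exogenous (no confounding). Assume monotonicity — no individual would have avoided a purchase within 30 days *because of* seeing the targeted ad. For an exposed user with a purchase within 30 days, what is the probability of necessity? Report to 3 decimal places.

PN ≈ 0.770

Under exogeneity and monotonicity, PN = (RR − 1) / RR = 1 − 1/RR.
PN = (4.34 − 1) / 4.34 = 3.34 / 4.34 ≈ 0.7696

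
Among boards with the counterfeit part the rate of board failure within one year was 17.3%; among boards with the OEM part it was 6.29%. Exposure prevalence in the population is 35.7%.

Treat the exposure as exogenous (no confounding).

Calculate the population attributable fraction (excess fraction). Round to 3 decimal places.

PAF ≈ 0.385

p₁ = 0.173, p₀ = 0.0629.
Overall risk P(Y=1) = π·p₁ + (1−π)·p₀ = 0.357×0.173 + 0.643×0.0629 = 0.10221.
Under exogeneity, PAF = [P(Y=1) − p₀] / P(Y=1).
PAF = (0.10221 − 0.0629) / 0.10221 ≈ 0.3846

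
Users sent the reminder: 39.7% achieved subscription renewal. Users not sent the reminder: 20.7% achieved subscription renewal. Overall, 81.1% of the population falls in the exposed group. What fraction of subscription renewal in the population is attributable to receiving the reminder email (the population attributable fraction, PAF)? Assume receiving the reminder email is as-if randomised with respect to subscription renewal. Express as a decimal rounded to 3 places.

PAF ≈ 0.427

p₁ = 0.397, p₀ = 0.207.
Overall risk P(Y=1) = π·p₁ + (1−π)·p₀ = 0.811×0.397 + 0.189×0.207 = 0.36109.
Under exogeneity, PAF = [P(Y=1) − p₀] / P(Y=1).
PAF = (0.36109 − 0.207) / 0.36109 ≈ 0.4267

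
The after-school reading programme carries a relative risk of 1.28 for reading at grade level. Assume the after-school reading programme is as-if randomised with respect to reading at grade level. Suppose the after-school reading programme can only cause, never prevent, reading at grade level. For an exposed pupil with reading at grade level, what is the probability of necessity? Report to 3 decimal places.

Under exogeneity and monotonicity, PN = (RR − 1) / RR = 1 − 1/RR.
PN = (1.28 − 1) / 1.28 = 0.28 / 1.28 ≈ 0.2188

PN ≈ 0.219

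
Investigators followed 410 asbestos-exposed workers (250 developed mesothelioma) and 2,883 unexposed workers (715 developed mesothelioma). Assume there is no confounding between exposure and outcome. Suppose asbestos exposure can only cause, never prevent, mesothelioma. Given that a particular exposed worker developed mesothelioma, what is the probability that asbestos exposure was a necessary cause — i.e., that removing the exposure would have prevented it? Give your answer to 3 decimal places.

PN ≈ 0.593

p₁ = P(outcome | exposed) = 250/410 = 0.60976
p₀ = P(outcome | unexposed) = 715/2883 = 0.24801
Under exogeneity and monotonicity, PN = (p₁ − p₀) / p₁.
PN = (0.60976 − 0.24801) / 0.60976 = 0.36175 / 0.60976 ≈ 0.5933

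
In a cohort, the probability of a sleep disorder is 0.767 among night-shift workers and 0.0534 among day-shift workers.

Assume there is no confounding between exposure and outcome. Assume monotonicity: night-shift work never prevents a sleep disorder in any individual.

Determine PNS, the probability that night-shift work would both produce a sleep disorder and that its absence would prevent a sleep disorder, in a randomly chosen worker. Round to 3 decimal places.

Let p₁ = 0.767, p₀ = 0.0534.
Under exogeneity and monotonicity, PNS = p₁ − p₀.
PNS = 0.767 − 0.0534 = 0.7136

PNS ≈ 0.714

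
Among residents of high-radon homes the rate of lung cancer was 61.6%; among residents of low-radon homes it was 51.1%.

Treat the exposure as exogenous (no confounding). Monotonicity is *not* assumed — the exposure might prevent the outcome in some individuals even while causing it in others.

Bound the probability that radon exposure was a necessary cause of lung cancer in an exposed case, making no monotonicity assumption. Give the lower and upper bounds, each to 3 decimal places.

p₁ = 0.616, p₀ = 0.511.
Under exogeneity alone the bounds on PN are max{0,(p₁−p₀)/p₁} ≤ PN ≤ min{1,(1−p₀)/p₁}.
  lower = (p₁ − p₀)/p₁ = 0.105 / 0.616 ≈ 0.1705
  upper = min{1, (1 − p₀)/p₁} = 0.489 / 0.616 ≈ 0.7938

0.170 ≤ PN ≤ 0.794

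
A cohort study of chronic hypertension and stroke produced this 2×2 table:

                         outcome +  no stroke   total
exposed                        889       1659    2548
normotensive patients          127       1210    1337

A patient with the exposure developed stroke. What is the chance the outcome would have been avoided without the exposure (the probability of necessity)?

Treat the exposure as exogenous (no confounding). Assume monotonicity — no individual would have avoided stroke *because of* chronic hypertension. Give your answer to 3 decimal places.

p₁ = P(outcome | exposed) = 889/2548 = 0.3489
p₀ = P(outcome | unexposed) = 127/1337 = 0.094989
Under exogeneity and monotonicity, PN = (p₁ − p₀)/p₁.
PN = (0.3489 − 0.094989) / 0.3489 ≈ 0.7277

PN ≈ 0.728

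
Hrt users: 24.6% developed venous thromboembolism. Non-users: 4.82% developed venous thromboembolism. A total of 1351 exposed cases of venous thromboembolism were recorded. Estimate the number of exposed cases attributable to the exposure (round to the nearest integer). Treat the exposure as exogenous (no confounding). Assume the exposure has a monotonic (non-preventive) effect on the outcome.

p₁ = 0.246, p₀ = 0.0482.
PN = (p₁ − p₀)/p₁ = (0.246 − 0.0482) / 0.246 ≈ 0.80407.
Attributable cases ≈ PN × (exposed cases) = 0.80407 × 1351 ≈ 1086.29.

about 1086 cases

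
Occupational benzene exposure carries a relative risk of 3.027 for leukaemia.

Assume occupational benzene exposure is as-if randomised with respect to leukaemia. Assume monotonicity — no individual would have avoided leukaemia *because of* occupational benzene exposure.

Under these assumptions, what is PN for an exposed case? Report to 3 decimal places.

PN ≈ 0.670

Under exogeneity and monotonicity, PN = (RR − 1) / RR = 1 − 1/RR.
PN = (3.027 − 1) / 3.027 = 2.027 / 3.027 ≈ 0.6696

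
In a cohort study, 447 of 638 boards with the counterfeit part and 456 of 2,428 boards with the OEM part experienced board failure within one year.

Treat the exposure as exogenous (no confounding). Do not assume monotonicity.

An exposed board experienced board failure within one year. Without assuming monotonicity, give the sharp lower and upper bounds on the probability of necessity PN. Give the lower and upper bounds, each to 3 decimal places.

p₁ = P(outcome | exposed) = 447/638 = 0.70063
p₀ = P(outcome | unexposed) = 456/2428 = 0.18781
Under exogeneity alone the bounds on PN are max{0,(p₁−p₀)/p₁} ≤ PN ≤ min{1,(1−p₀)/p₁}.
  lower = (p₁ − p₀)/p₁ = 0.51282 / 0.70063 ≈ 0.7319
  upper = min{1, (1 − p₀)/p₁} = 0.81219 / 0.70063 ≈ 1.1592 → capped at 1

0.732 ≤ PN ≤ 1.000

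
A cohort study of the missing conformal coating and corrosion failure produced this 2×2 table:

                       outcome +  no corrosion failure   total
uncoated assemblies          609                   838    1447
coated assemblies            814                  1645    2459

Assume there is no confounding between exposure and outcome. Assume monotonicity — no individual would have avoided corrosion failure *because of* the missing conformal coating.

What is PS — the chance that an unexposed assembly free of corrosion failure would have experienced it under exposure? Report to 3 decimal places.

PS ≈ 0.134

p₁ = P(outcome | exposed) = 609/1447 = 0.42087
p₀ = P(outcome | unexposed) = 814/2459 = 0.33103
Under exogeneity and monotonicity, PS = (p₁ − p₀)/(1 − p₀).
PS = (0.42087 − 0.33103) / 0.66897 ≈ 0.1343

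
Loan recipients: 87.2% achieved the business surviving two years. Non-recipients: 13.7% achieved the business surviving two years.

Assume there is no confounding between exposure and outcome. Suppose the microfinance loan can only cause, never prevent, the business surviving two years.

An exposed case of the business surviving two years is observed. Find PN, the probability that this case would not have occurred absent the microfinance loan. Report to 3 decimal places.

p₁ = 0.872, p₀ = 0.137.
Under exogeneity and monotonicity, PN = (p₁ − p₀) / p₁.
PN = (0.872 − 0.137) / 0.872 = 0.735 / 0.872 ≈ 0.8429

PN ≈ 0.843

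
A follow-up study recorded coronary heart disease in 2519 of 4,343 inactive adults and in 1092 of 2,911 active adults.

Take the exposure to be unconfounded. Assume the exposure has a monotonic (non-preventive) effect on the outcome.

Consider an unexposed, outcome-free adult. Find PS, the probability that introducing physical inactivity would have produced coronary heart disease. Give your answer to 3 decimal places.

p₁ = P(outcome | exposed) = 2519/4343 = 0.58001
p₀ = P(outcome | unexposed) = 1092/2911 = 0.37513
Under exogeneity and monotonicity, PS = (p₁ − p₀) / (1 − p₀).
PS = (0.58001 − 0.37513) / (1 − 0.37513) = 0.20488 / 0.62487 ≈ 0.3279

PS ≈ 0.328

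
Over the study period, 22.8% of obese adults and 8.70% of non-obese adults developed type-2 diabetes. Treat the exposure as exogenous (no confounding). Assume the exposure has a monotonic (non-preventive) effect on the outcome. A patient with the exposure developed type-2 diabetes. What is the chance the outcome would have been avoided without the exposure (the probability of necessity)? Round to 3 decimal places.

p₁ = 0.228, p₀ = 0.087.
Under exogeneity and monotonicity, PN = (p₁ − p₀) / p₁.
PN = (0.228 − 0.087) / 0.228 = 0.141 / 0.228 ≈ 0.6184

PN ≈ 0.618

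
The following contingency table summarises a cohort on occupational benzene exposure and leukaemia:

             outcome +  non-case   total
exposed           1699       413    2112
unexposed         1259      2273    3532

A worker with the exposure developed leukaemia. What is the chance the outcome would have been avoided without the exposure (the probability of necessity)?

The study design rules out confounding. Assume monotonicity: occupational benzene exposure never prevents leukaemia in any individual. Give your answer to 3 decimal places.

p₁ = P(outcome | exposed) = 1699/2112 = 0.80445
p₀ = P(outcome | unexposed) = 1259/3532 = 0.35646
Under exogeneity and monotonicity, PN = (p₁ − p₀) / p₁.
PN = (0.80445 − 0.35646) / 0.80445 = 0.448 / 0.80445 ≈ 0.5569

PN ≈ 0.557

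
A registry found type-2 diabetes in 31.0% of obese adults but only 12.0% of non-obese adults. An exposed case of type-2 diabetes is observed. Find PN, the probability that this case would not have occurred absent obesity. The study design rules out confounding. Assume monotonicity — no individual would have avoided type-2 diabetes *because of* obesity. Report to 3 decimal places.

PN ≈ 0.613

p₁ = 0.31, p₀ = 0.12.
Under exogeneity and monotonicity, PN = (p₁ − p₀) / p₁.
PN = (0.31 − 0.12) / 0.31 = 0.19 / 0.31 ≈ 0.6129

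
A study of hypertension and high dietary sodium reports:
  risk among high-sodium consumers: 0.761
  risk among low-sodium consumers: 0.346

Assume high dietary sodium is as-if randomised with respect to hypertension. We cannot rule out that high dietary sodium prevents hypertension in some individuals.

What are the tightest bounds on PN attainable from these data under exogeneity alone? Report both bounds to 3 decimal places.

0.545 ≤ PN ≤ 0.859

Let p₁ = 0.761, p₀ = 0.346.
Under exogeneity alone the bounds on PN are max{0,(p₁−p₀)/p₁} ≤ PN ≤ min{1,(1−p₀)/p₁}.
  lower = (p₁ − p₀)/p₁ = 0.415 / 0.761 ≈ 0.5453
  upper = min{1, (1 − p₀)/p₁} = 0.654 / 0.761 ≈ 0.8594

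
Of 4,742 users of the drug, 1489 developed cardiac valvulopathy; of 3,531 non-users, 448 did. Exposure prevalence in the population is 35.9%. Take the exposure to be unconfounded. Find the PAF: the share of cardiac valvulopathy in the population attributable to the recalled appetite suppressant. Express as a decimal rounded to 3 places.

PAF ≈ 0.346

p₁ = P(outcome | exposed) = 1489/4742 = 0.314
p₀ = P(outcome | unexposed) = 448/3531 = 0.12688
Overall risk P(Y=1) = π·p₁ + (1−π)·p₀ = 0.359×0.314 + 0.641×0.12688 = 0.19405.
Under exogeneity, PAF = [P(Y=1) − p₀] / P(Y=1).
PAF = (0.19405 − 0.12688) / 0.19405 ≈ 0.3462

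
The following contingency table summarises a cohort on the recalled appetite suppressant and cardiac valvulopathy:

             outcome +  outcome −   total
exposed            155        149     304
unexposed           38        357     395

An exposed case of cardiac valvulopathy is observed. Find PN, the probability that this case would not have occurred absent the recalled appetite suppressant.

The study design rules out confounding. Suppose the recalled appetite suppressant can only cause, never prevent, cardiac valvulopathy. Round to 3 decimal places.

PN ≈ 0.811

p₁ = P(outcome | exposed) = 155/304 = 0.50987
p₀ = P(outcome | unexposed) = 38/395 = 0.096203
Under exogeneity and monotonicity, PN = (p₁ − p₀) / p₁.
PN = (0.50987 − 0.096203) / 0.50987 = 0.41367 / 0.50987 ≈ 0.8113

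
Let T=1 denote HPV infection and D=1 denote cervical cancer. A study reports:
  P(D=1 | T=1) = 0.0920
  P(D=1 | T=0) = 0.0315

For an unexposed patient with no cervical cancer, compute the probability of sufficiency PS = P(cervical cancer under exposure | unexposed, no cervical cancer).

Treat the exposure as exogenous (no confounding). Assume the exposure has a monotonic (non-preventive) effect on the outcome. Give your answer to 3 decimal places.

PS ≈ 0.062

Let p₁ = 0.092, p₀ = 0.0315.
Under exogeneity and monotonicity, PS = (p₁ − p₀) / (1 − p₀).
PS = (0.092 − 0.0315) / (1 − 0.0315) = 0.0605 / 0.9685 ≈ 0.0625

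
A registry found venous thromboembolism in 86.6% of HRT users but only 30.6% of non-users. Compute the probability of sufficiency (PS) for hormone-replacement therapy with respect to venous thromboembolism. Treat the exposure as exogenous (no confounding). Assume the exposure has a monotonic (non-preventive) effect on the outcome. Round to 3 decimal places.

PS ≈ 0.807

p₁ = 0.866, p₀ = 0.306.
Under exogeneity and monotonicity, PS = (p₁ − p₀) / (1 − p₀).
PS = (0.866 − 0.306) / (1 − 0.306) = 0.56 / 0.694 ≈ 0.8069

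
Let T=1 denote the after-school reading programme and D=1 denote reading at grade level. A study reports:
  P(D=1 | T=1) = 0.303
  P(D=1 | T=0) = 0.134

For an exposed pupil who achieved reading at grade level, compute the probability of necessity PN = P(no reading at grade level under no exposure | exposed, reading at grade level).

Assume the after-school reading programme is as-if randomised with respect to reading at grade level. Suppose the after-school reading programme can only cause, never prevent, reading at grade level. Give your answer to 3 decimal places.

Let p₁ = 0.303, p₀ = 0.134.
Under exogeneity and monotonicity, PN = (p₁ − p₀) / p₁.
PN = (0.303 − 0.134) / 0.303 = 0.169 / 0.303 ≈ 0.5578

PN ≈ 0.558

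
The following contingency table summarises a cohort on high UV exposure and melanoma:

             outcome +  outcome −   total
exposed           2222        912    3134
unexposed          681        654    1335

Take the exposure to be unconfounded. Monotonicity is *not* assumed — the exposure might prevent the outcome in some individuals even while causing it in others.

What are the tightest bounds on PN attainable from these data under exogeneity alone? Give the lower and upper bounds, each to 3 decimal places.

p₁ = P(outcome | exposed) = 2222/3134 = 0.709
p₀ = P(outcome | unexposed) = 681/1335 = 0.51011
Under exogeneity alone the bounds on PN are max{0,(p₁−p₀)/p₁} ≤ PN ≤ min{1,(1−p₀)/p₁}.
  lower = (p₁ − p₀)/p₁ = 0.19889 / 0.709 ≈ 0.2805
  upper = min{1, (1 − p₀)/p₁} = 0.48989 / 0.709 ≈ 0.6910

0.281 ≤ PN ≤ 0.691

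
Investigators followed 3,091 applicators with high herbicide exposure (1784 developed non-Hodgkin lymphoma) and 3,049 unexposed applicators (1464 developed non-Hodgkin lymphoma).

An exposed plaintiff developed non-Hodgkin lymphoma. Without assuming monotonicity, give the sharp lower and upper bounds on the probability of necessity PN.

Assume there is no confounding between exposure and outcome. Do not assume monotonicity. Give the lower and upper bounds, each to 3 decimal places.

p₁ = P(outcome | exposed) = 1784/3091 = 0.57716
p₀ = P(outcome | unexposed) = 1464/3049 = 0.48016
Under exogeneity alone the bounds on PN are max{0,(p₁−p₀)/p₁} ≤ PN ≤ min{1,(1−p₀)/p₁}.
  lower = (p₁ − p₀)/p₁ = 0.097002 / 0.57716 ≈ 0.1681
  upper = min{1, (1 − p₀)/p₁} = 0.51984 / 0.57716 ≈ 0.9007

0.168 ≤ PN ≤ 0.901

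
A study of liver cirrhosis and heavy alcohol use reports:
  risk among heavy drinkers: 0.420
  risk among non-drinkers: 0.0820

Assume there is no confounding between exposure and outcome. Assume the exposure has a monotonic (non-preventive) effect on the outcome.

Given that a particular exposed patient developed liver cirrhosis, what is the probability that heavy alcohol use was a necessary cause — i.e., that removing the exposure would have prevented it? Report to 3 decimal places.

Let p₁ = 0.42, p₀ = 0.082.
Under exogeneity and monotonicity, PN = (p₁ − p₀) / p₁.
PN = (0.42 − 0.082) / 0.42 = 0.338 / 0.42 ≈ 0.8048

PN ≈ 0.805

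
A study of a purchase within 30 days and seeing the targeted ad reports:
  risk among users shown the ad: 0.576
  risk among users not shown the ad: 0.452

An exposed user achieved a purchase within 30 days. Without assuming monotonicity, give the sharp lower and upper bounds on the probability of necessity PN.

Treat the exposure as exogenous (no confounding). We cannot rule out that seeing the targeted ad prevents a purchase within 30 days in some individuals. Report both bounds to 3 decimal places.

Let p₁ = 0.576, p₀ = 0.452.
Under exogeneity alone the bounds on PN are max{0,(p₁−p₀)/p₁} ≤ PN ≤ min{1,(1−p₀)/p₁}.
  lower = (p₁ − p₀)/p₁ = 0.124 / 0.576 ≈ 0.2153
  upper = min{1, (1 − p₀)/p₁} = 0.548 / 0.576 ≈ 0.9514

0.215 ≤ PN ≤ 0.951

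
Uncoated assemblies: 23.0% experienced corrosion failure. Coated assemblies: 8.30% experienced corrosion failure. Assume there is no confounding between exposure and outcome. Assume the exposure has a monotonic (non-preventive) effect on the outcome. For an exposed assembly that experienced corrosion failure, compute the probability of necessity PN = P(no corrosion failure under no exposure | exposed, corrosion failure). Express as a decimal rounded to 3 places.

PN ≈ 0.639

p₁ = 0.23, p₀ = 0.083.
Under exogeneity and monotonicity, PN = (p₁ − p₀) / p₁.
PN = (0.23 − 0.083) / 0.23 = 0.147 / 0.23 ≈ 0.6391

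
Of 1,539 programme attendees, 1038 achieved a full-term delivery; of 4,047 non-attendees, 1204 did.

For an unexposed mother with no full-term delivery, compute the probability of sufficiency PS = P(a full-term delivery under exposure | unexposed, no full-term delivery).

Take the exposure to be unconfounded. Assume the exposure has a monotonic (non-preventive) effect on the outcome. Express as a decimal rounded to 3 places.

p₁ = P(outcome | exposed) = 1038/1539 = 0.67446
p₀ = P(outcome | unexposed) = 1204/4047 = 0.2975
Under exogeneity and monotonicity, PS = (p₁ − p₀) / (1 − p₀).
PS = (0.67446 − 0.2975) / (1 − 0.2975) = 0.37696 / 0.7025 ≈ 0.5366

PS ≈ 0.537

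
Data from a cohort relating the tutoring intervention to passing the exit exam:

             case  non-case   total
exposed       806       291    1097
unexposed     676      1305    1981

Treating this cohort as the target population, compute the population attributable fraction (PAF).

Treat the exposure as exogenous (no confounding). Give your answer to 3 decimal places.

p₁ = P(outcome | exposed) = 806/1097 = 0.73473
p₀ = P(outcome | unexposed) = 676/1981 = 0.34124
Exposure prevalence π = 1097/3078 = 0.3564; overall risk P(Y=1) = 0.48148.
Under exogeneity, PAF = [P(Y=1) − p₀]/P(Y=1).
PAF = (0.48148 − 0.34124) / 0.48148 ≈ 0.2913

PAF ≈ 0.291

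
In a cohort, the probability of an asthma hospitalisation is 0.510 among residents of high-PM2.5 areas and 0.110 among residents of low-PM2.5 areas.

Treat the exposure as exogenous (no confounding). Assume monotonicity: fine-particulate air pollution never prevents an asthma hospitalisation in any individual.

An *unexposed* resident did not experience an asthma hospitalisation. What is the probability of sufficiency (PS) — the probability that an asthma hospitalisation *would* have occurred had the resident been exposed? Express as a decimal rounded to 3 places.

Let p₁ = 0.51, p₀ = 0.11.
Under exogeneity and monotonicity, PS = (p₁ − p₀) / (1 − p₀).
PS = (0.51 − 0.11) / (1 − 0.11) = 0.4 / 0.89 ≈ 0.4494

PS ≈ 0.449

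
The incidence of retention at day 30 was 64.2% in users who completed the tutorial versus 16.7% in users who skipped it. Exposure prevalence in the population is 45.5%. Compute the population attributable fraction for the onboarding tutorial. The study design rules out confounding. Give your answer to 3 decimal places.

PAF ≈ 0.564

p₁ = 0.642, p₀ = 0.167.
Overall risk P(Y=1) = π·p₁ + (1−π)·p₀ = 0.455×0.642 + 0.545×0.167 = 0.38313.
Under exogeneity, PAF = [P(Y=1) − p₀] / P(Y=1).
PAF = (0.38313 − 0.167) / 0.38313 ≈ 0.5641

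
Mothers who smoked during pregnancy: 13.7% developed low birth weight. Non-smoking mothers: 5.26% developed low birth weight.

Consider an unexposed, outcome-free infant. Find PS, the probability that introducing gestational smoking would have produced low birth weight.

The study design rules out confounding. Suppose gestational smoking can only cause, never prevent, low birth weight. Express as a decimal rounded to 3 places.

PS ≈ 0.089

p₁ = 0.137, p₀ = 0.0526.
Under exogeneity and monotonicity, PS = (p₁ − p₀) / (1 − p₀).
PS = (0.137 − 0.0526) / (1 − 0.0526) = 0.0844 / 0.9474 ≈ 0.0891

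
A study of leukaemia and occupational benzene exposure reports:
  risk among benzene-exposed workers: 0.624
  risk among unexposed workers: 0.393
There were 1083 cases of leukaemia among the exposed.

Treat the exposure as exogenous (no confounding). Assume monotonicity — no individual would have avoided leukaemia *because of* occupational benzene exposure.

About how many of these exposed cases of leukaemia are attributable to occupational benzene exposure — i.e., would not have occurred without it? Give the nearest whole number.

Let p₁ = 0.624, p₀ = 0.393.
PN = (p₁ − p₀)/p₁ = (0.624 − 0.393) / 0.624 ≈ 0.37019.
Attributable cases ≈ PN × (exposed cases) = 0.37019 × 1083 ≈ 400.92.

about 401 cases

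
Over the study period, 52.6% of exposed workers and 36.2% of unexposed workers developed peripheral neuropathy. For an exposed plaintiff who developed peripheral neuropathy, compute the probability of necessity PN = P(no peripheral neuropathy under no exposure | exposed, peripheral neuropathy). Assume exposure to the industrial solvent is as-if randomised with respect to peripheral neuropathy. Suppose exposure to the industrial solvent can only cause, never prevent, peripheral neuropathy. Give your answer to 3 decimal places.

PN ≈ 0.312

p₁ = 0.526, p₀ = 0.362.
Under exogeneity and monotonicity, PN = (p₁ − p₀) / p₁.
PN = (0.526 − 0.362) / 0.526 = 0.164 / 0.526 ≈ 0.3118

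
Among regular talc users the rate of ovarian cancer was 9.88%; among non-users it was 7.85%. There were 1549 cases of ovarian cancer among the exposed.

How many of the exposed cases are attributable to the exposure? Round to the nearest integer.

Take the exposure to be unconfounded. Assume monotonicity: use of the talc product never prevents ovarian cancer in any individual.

about 318 cases

p₁ = 0.0988, p₀ = 0.0785.
PN = (p₁ − p₀)/p₁ = (0.0988 − 0.0785) / 0.0988 ≈ 0.20547.
Attributable cases ≈ PN × (exposed cases) = 0.20547 × 1549 ≈ 318.27.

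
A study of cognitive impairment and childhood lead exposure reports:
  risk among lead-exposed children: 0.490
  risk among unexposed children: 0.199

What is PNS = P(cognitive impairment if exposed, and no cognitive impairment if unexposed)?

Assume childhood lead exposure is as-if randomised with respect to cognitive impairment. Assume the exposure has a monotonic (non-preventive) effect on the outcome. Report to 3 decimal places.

PNS ≈ 0.291

Let p₁ = 0.49, p₀ = 0.199.
Under exogeneity and monotonicity, PNS = p₁ − p₀.
PNS = 0.49 − 0.199 = 0.291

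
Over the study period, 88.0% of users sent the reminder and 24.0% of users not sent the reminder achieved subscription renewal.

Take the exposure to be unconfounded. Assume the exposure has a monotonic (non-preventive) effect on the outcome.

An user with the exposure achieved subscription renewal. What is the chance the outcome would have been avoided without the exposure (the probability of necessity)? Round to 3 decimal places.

p₁ = 0.88, p₀ = 0.24.
Under exogeneity and monotonicity, PN = (p₁ − p₀) / p₁.
PN = (0.88 − 0.24) / 0.88 = 0.64 / 0.88 ≈ 0.7273

PN ≈ 0.727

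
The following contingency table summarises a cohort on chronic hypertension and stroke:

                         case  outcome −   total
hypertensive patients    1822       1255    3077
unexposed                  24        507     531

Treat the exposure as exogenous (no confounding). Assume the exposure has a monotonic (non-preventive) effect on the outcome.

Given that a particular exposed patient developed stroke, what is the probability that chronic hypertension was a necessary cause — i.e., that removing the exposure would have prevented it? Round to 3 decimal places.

PN ≈ 0.924

p₁ = P(outcome | exposed) = 1822/3077 = 0.59214
p₀ = P(outcome | unexposed) = 24/531 = 0.045198
Under exogeneity and monotonicity, PN = (p₁ − p₀)/p₁.
PN = (0.59214 − 0.045198) / 0.59214 ≈ 0.9237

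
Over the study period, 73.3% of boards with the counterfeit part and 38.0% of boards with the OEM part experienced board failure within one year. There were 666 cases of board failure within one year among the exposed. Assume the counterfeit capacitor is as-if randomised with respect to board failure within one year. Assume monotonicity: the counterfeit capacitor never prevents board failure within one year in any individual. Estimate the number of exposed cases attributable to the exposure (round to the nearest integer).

p₁ = 0.733, p₀ = 0.38.
PN = (p₁ − p₀)/p₁ = (0.733 − 0.38) / 0.733 ≈ 0.48158.
Attributable cases ≈ PN × (exposed cases) = 0.48158 × 666 ≈ 320.73.

about 321 cases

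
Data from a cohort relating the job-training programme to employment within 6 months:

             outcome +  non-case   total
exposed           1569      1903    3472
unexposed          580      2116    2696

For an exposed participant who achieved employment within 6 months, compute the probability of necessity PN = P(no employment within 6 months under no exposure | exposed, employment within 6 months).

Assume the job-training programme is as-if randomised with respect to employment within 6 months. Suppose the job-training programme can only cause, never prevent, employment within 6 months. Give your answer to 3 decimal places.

p₁ = P(outcome | exposed) = 1569/3472 = 0.4519
p₀ = P(outcome | unexposed) = 580/2696 = 0.21513
Under exogeneity and monotonicity, PN = (p₁ − p₀) / p₁.
PN = (0.4519 − 0.21513) / 0.4519 = 0.23677 / 0.4519 ≈ 0.5239

PN ≈ 0.524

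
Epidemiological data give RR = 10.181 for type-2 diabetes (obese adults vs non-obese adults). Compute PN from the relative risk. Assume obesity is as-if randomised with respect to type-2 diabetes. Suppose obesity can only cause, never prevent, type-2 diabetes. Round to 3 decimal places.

PN ≈ 0.902

Under exogeneity and monotonicity, PN = (RR − 1) / RR = 1 − 1/RR.
PN = (10.181 − 1) / 10.181 = 9.181 / 10.181 ≈ 0.9018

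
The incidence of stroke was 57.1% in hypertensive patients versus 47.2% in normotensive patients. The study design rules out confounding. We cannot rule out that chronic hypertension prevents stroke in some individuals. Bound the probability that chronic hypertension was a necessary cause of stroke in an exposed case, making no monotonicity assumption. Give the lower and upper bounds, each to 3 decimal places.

0.173 ≤ PN ≤ 0.925

p₁ = 0.571, p₀ = 0.472.
Under exogeneity alone the bounds on PN are max{0,(p₁−p₀)/p₁} ≤ PN ≤ min{1,(1−p₀)/p₁}.
  lower = (p₁ − p₀)/p₁ = 0.099 / 0.571 ≈ 0.1734
  upper = min{1, (1 − p₀)/p₁} = 0.528 / 0.571 ≈ 0.9247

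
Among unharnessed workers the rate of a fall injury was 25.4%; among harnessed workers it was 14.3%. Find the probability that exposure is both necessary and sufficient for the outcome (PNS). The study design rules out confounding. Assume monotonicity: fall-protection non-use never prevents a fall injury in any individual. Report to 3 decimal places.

PNS ≈ 0.111

p₁ = 0.254, p₀ = 0.143.
Under exogeneity and monotonicity, PNS = p₁ − p₀.
PNS = 0.254 − 0.143 = 0.111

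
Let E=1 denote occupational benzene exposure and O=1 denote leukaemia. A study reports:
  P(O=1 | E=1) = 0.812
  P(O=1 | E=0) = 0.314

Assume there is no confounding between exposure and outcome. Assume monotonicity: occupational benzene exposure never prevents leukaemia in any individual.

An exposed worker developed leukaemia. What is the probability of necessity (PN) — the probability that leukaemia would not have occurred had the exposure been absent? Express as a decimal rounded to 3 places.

PN ≈ 0.613

Let p₁ = 0.812, p₀ = 0.314.
Under exogeneity and monotonicity, PN = (p₁ − p₀) / p₁.
PN = (0.812 − 0.314) / 0.812 = 0.498 / 0.812 ≈ 0.6133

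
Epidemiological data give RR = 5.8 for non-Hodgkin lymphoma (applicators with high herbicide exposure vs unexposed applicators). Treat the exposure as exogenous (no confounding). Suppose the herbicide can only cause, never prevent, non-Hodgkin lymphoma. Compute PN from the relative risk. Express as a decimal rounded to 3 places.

PN ≈ 0.828

Under exogeneity and monotonicity, PN = (RR − 1) / RR = 1 − 1/RR.
PN = (5.8 − 1) / 5.8 = 4.8 / 5.8 ≈ 0.8276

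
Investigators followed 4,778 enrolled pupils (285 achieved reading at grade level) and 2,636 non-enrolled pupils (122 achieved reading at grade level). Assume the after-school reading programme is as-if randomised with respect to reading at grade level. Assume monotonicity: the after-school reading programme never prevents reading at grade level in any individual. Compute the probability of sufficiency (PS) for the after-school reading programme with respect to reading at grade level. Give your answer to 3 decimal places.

PS ≈ 0.014

p₁ = P(outcome | exposed) = 285/4778 = 0.059648
p₀ = P(outcome | unexposed) = 122/2636 = 0.046282
Under exogeneity and monotonicity, PS = (p₁ − p₀) / (1 − p₀).
PS = (0.059648 − 0.046282) / (1 − 0.046282) = 0.013366 / 0.95372 ≈ 0.0140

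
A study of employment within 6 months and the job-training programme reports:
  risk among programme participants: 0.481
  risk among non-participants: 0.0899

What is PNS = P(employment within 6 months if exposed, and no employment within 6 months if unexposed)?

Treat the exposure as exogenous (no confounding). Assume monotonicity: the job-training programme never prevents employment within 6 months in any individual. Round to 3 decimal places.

Let p₁ = 0.481, p₀ = 0.0899.
Under exogeneity and monotonicity, PNS = p₁ − p₀.
PNS = 0.481 − 0.0899 = 0.3911

PNS ≈ 0.391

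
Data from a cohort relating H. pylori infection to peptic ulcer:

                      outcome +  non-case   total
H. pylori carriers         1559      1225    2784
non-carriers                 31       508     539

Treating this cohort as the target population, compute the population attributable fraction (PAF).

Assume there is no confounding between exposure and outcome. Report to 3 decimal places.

p₁ = P(outcome | exposed) = 1559/2784 = 0.55999
p₀ = P(outcome | unexposed) = 31/539 = 0.057514
Exposure prevalence π = 2784/3323 = 0.8378; overall risk P(Y=1) = 0.47848.
Under exogeneity, PAF = [P(Y=1) − p₀]/P(Y=1).
PAF = (0.47848 − 0.057514) / 0.47848 ≈ 0.8798

PAF ≈ 0.880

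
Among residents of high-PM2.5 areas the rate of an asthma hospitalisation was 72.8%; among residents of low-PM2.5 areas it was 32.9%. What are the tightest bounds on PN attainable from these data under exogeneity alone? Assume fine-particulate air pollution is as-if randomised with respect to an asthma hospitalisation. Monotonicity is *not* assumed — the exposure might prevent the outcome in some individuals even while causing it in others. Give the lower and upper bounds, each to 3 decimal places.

0.548 ≤ PN ≤ 0.922

p₁ = 0.728, p₀ = 0.329.
Under exogeneity alone the bounds on PN are max{0,(p₁−p₀)/p₁} ≤ PN ≤ min{1,(1−p₀)/p₁}.
  lower = (p₁ − p₀)/p₁ = 0.399 / 0.728 ≈ 0.5481
  upper = min{1, (1 − p₀)/p₁} = 0.671 / 0.728 ≈ 0.9217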